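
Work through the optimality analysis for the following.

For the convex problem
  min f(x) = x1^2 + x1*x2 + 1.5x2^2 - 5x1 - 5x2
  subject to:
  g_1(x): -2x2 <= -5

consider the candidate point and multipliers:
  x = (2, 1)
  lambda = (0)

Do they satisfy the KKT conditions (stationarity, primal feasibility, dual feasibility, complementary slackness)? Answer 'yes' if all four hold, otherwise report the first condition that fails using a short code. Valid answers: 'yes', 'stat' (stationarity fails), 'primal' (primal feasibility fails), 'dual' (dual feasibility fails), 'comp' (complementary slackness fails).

Gradient of f: grad f(x) = Q x + c = (0, 0)
Constraint values g_i(x) = a_i^T x - b_i:
  g_1((2, 1)) = 3
Stationarity residual: grad f(x) + sum_i lambda_i a_i = (0, 0)
  -> stationarity OK
Primal feasibility (all g_i <= 0): FAILS
Dual feasibility (all lambda_i >= 0): OK
Complementary slackness (lambda_i * g_i(x) = 0 for all i): OK

Verdict: the first failing condition is primal_feasibility -> primal.

primal


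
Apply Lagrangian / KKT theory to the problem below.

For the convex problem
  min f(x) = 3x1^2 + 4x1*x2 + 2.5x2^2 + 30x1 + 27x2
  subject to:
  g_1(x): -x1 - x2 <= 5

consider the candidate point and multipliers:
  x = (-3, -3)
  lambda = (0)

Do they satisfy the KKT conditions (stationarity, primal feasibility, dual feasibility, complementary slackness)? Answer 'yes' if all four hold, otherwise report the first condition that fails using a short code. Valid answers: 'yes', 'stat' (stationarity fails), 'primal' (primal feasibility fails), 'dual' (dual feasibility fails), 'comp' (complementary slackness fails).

Gradient of f: grad f(x) = Q x + c = (0, 0)
Constraint values g_i(x) = a_i^T x - b_i:
  g_1((-3, -3)) = 1
Stationarity residual: grad f(x) + sum_i lambda_i a_i = (0, 0)
  -> stationarity OK
Primal feasibility (all g_i <= 0): FAILS
Dual feasibility (all lambda_i >= 0): OK
Complementary slackness (lambda_i * g_i(x) = 0 for all i): OK

Verdict: the first failing condition is primal_feasibility -> primal.

primal


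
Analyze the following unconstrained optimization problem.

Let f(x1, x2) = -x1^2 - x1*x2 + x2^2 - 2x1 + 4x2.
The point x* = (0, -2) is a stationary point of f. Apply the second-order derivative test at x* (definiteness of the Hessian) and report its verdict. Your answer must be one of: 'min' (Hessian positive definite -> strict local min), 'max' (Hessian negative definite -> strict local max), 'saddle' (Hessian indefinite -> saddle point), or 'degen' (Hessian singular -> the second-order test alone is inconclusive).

Compute the Hessian H = grad^2 f:
  H = [[-2, -1], [-1, 2]]
Verify stationarity: grad f(x*) = H x* + g = (0, 0).
Eigenvalues of H: -2.2361, 2.2361.
Eigenvalues have mixed signs, so H is indefinite -> x* is a saddle point.

saddle


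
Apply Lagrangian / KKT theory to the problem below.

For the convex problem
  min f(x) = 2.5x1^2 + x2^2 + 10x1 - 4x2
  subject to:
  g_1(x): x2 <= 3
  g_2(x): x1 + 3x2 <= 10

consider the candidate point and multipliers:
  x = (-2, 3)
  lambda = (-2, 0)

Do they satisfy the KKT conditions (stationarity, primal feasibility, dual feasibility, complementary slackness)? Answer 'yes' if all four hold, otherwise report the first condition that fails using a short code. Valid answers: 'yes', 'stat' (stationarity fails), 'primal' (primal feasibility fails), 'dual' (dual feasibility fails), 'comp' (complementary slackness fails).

Gradient of f: grad f(x) = Q x + c = (0, 2)
Constraint values g_i(x) = a_i^T x - b_i:
  g_1((-2, 3)) = 0
  g_2((-2, 3)) = -3
Stationarity residual: grad f(x) + sum_i lambda_i a_i = (0, 0)
  -> stationarity OK
Primal feasibility (all g_i <= 0): OK
Dual feasibility (all lambda_i >= 0): FAILS
Complementary slackness (lambda_i * g_i(x) = 0 for all i): OK

Verdict: the first failing condition is dual_feasibility -> dual.

dual


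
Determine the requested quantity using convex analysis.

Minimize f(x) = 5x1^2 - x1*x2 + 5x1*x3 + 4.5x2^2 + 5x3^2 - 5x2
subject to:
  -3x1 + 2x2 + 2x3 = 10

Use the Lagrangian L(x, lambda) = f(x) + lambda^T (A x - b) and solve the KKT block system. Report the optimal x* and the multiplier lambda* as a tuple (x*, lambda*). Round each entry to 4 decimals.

Form the Lagrangian:
  L(x, lambda) = (1/2) x^T Q x + c^T x + lambda^T (A x - b)
Stationarity (grad_x L = 0): Q x + c + A^T lambda = 0.
Primal feasibility: A x = b.

This gives the KKT block system:
  [ Q   A^T ] [ x     ]   [-c ]
  [ A    0  ] [ lambda ] = [ b ]

Solving the linear system:
  x*      = (-1.6143, 1.1105, 1.468)
  lambda* = (-3.3044)
  f(x*)   = 13.7459

x* = (-1.6143, 1.1105, 1.468), lambda* = (-3.3044)


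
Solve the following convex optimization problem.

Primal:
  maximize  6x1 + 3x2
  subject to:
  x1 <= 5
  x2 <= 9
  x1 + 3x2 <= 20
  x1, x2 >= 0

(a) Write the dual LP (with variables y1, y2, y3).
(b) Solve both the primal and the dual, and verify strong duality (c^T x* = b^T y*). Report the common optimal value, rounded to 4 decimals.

The standard primal-dual pair for 'max c^T x s.t. A x <= b, x >= 0' is:
  Dual:  min b^T y  s.t.  A^T y >= c,  y >= 0.

So the dual LP is:
  minimize  5y1 + 9y2 + 20y3
  subject to:
    y1 + y3 >= 6
    y2 + 3y3 >= 3
    y1, y2, y3 >= 0

Solving the primal: x* = (5, 5).
  primal value c^T x* = 45.
Solving the dual: y* = (5, 0, 1).
  dual value b^T y* = 45.
Strong duality: c^T x* = b^T y*. Confirmed.

45


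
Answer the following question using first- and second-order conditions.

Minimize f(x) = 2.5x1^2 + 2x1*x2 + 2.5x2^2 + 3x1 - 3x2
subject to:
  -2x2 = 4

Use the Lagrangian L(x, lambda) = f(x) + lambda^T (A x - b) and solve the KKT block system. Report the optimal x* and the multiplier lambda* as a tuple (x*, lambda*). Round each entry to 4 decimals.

Form the Lagrangian:
  L(x, lambda) = (1/2) x^T Q x + c^T x + lambda^T (A x - b)
Stationarity (grad_x L = 0): Q x + c + A^T lambda = 0.
Primal feasibility: A x = b.

This gives the KKT block system:
  [ Q   A^T ] [ x     ]   [-c ]
  [ A    0  ] [ lambda ] = [ b ]

Solving the linear system:
  x*      = (0.2, -2)
  lambda* = (-6.3)
  f(x*)   = 15.9

x* = (0.2, -2), lambda* = (-6.3)


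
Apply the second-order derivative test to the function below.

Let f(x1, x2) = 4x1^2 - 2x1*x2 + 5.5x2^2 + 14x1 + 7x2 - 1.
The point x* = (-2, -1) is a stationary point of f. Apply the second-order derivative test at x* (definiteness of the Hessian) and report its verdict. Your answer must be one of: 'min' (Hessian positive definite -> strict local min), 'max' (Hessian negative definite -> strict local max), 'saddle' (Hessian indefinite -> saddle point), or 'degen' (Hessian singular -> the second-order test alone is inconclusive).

Compute the Hessian H = grad^2 f:
  H = [[8, -2], [-2, 11]]
Verify stationarity: grad f(x*) = H x* + g = (0, 0).
Eigenvalues of H: 7, 12.
Both eigenvalues > 0, so H is positive definite -> x* is a strict local min.

min


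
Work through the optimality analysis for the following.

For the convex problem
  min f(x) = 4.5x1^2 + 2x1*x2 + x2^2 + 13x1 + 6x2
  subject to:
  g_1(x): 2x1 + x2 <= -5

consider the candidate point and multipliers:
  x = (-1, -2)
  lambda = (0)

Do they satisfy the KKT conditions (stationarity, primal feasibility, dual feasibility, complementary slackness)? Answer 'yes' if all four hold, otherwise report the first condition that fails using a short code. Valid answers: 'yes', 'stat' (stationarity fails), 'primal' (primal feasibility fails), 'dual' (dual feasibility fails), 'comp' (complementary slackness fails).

Gradient of f: grad f(x) = Q x + c = (0, 0)
Constraint values g_i(x) = a_i^T x - b_i:
  g_1((-1, -2)) = 1
Stationarity residual: grad f(x) + sum_i lambda_i a_i = (0, 0)
  -> stationarity OK
Primal feasibility (all g_i <= 0): FAILS
Dual feasibility (all lambda_i >= 0): OK
Complementary slackness (lambda_i * g_i(x) = 0 for all i): OK

Verdict: the first failing condition is primal_feasibility -> primal.

primal


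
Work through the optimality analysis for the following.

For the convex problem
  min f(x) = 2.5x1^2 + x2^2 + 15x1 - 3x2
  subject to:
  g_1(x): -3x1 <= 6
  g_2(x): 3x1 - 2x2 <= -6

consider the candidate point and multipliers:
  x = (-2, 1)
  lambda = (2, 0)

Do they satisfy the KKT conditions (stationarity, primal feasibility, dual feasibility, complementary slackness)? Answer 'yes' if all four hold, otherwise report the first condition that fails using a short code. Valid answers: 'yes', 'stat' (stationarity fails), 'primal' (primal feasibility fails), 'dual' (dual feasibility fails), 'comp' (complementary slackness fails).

Gradient of f: grad f(x) = Q x + c = (5, -1)
Constraint values g_i(x) = a_i^T x - b_i:
  g_1((-2, 1)) = 0
  g_2((-2, 1)) = -2
Stationarity residual: grad f(x) + sum_i lambda_i a_i = (-1, -1)
  -> stationarity FAILS
Primal feasibility (all g_i <= 0): OK
Dual feasibility (all lambda_i >= 0): OK
Complementary slackness (lambda_i * g_i(x) = 0 for all i): OK

Verdict: the first failing condition is stationarity -> stat.

stat


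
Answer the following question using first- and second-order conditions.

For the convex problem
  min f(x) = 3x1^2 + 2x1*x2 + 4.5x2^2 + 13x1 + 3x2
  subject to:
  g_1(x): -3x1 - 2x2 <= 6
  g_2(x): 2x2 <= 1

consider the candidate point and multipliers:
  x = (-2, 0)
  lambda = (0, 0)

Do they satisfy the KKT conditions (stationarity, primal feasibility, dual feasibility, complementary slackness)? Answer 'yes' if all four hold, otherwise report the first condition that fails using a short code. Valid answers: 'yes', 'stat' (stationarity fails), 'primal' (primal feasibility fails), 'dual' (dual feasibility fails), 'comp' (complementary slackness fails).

Gradient of f: grad f(x) = Q x + c = (1, -1)
Constraint values g_i(x) = a_i^T x - b_i:
  g_1((-2, 0)) = 0
  g_2((-2, 0)) = -1
Stationarity residual: grad f(x) + sum_i lambda_i a_i = (1, -1)
  -> stationarity FAILS
Primal feasibility (all g_i <= 0): OK
Dual feasibility (all lambda_i >= 0): OK
Complementary slackness (lambda_i * g_i(x) = 0 for all i): OK

Verdict: the first failing condition is stationarity -> stat.

stat


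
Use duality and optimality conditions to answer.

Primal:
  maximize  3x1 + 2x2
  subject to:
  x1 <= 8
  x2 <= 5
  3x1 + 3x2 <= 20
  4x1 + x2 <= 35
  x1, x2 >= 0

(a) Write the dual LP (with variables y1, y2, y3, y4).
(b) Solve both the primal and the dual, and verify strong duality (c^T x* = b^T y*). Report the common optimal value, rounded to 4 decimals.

The standard primal-dual pair for 'max c^T x s.t. A x <= b, x >= 0' is:
  Dual:  min b^T y  s.t.  A^T y >= c,  y >= 0.

So the dual LP is:
  minimize  8y1 + 5y2 + 20y3 + 35y4
  subject to:
    y1 + 3y3 + 4y4 >= 3
    y2 + 3y3 + y4 >= 2
    y1, y2, y3, y4 >= 0

Solving the primal: x* = (6.6667, 0).
  primal value c^T x* = 20.
Solving the dual: y* = (0, 0, 1, 0).
  dual value b^T y* = 20.
Strong duality: c^T x* = b^T y*. Confirmed.

20


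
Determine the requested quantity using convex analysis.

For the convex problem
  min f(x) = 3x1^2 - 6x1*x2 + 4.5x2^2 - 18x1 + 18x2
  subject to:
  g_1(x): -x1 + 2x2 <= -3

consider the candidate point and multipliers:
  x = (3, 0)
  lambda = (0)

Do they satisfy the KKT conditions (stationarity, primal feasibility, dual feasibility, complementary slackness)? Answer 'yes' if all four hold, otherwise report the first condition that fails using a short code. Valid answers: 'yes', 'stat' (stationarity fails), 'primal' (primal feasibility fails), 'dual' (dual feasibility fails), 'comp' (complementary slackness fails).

Gradient of f: grad f(x) = Q x + c = (0, 0)
Constraint values g_i(x) = a_i^T x - b_i:
  g_1((3, 0)) = 0
Stationarity residual: grad f(x) + sum_i lambda_i a_i = (0, 0)
  -> stationarity OK
Primal feasibility (all g_i <= 0): OK
Dual feasibility (all lambda_i >= 0): OK
Complementary slackness (lambda_i * g_i(x) = 0 for all i): OK

Verdict: yes, KKT holds.

yes


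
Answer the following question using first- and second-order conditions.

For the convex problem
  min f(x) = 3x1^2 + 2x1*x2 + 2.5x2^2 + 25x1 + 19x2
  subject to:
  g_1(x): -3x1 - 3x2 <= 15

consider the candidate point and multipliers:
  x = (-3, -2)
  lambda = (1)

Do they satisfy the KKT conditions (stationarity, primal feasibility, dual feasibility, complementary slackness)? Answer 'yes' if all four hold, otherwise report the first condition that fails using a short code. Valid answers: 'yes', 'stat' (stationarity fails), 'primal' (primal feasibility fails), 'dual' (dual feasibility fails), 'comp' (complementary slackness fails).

Gradient of f: grad f(x) = Q x + c = (3, 3)
Constraint values g_i(x) = a_i^T x - b_i:
  g_1((-3, -2)) = 0
Stationarity residual: grad f(x) + sum_i lambda_i a_i = (0, 0)
  -> stationarity OK
Primal feasibility (all g_i <= 0): OK
Dual feasibility (all lambda_i >= 0): OK
Complementary slackness (lambda_i * g_i(x) = 0 for all i): OK

Verdict: yes, KKT holds.

yes


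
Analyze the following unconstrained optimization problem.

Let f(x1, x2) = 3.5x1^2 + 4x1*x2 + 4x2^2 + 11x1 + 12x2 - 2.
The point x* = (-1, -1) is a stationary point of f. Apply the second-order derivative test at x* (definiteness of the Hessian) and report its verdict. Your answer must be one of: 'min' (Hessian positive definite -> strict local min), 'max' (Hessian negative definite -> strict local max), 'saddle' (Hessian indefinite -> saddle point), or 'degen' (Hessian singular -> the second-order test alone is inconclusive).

Compute the Hessian H = grad^2 f:
  H = [[7, 4], [4, 8]]
Verify stationarity: grad f(x*) = H x* + g = (0, 0).
Eigenvalues of H: 3.4689, 11.5311.
Both eigenvalues > 0, so H is positive definite -> x* is a strict local min.

min


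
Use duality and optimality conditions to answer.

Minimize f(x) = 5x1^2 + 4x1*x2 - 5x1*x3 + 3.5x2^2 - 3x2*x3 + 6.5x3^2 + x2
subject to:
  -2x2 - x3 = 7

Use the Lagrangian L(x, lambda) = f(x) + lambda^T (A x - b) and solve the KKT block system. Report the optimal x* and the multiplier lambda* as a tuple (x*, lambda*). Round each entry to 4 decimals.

Form the Lagrangian:
  L(x, lambda) = (1/2) x^T Q x + c^T x + lambda^T (A x - b)
Stationarity (grad_x L = 0): Q x + c + A^T lambda = 0.
Primal feasibility: A x = b.

This gives the KKT block system:
  [ Q   A^T ] [ x     ]   [-c ]
  [ A    0  ] [ lambda ] = [ b ]

Solving the linear system:
  x*      = (0.7218, -3.0156, -0.9689)
  lambda* = (-7.1576)
  f(x*)   = 23.5438

x* = (0.7218, -3.0156, -0.9689), lambda* = (-7.1576)


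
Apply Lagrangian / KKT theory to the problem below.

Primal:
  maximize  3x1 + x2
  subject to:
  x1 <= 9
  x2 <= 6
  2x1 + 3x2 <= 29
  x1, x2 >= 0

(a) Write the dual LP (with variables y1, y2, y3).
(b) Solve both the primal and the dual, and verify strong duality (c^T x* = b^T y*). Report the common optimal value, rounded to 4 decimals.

The standard primal-dual pair for 'max c^T x s.t. A x <= b, x >= 0' is:
  Dual:  min b^T y  s.t.  A^T y >= c,  y >= 0.

So the dual LP is:
  minimize  9y1 + 6y2 + 29y3
  subject to:
    y1 + 2y3 >= 3
    y2 + 3y3 >= 1
    y1, y2, y3 >= 0

Solving the primal: x* = (9, 3.6667).
  primal value c^T x* = 30.6667.
Solving the dual: y* = (2.3333, 0, 0.3333).
  dual value b^T y* = 30.6667.
Strong duality: c^T x* = b^T y*. Confirmed.

30.6667


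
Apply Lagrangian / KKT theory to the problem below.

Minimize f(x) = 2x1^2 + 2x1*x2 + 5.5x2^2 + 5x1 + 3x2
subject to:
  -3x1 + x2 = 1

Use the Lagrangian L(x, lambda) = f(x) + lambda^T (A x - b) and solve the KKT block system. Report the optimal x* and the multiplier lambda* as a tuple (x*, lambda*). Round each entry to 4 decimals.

Form the Lagrangian:
  L(x, lambda) = (1/2) x^T Q x + c^T x + lambda^T (A x - b)
Stationarity (grad_x L = 0): Q x + c + A^T lambda = 0.
Primal feasibility: A x = b.

This gives the KKT block system:
  [ Q   A^T ] [ x     ]   [-c ]
  [ A    0  ] [ lambda ] = [ b ]

Solving the linear system:
  x*      = (-0.4261, -0.2783)
  lambda* = (0.913)
  f(x*)   = -1.9391

x* = (-0.4261, -0.2783), lambda* = (0.913)


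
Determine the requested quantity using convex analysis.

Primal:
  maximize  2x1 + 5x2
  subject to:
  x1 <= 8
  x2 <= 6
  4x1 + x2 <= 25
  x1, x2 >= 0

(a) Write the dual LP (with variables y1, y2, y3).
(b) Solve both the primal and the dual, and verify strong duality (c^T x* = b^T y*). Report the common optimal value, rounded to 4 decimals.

The standard primal-dual pair for 'max c^T x s.t. A x <= b, x >= 0' is:
  Dual:  min b^T y  s.t.  A^T y >= c,  y >= 0.

So the dual LP is:
  minimize  8y1 + 6y2 + 25y3
  subject to:
    y1 + 4y3 >= 2
    y2 + y3 >= 5
    y1, y2, y3 >= 0

Solving the primal: x* = (4.75, 6).
  primal value c^T x* = 39.5.
Solving the dual: y* = (0, 4.5, 0.5).
  dual value b^T y* = 39.5.
Strong duality: c^T x* = b^T y*. Confirmed.

39.5


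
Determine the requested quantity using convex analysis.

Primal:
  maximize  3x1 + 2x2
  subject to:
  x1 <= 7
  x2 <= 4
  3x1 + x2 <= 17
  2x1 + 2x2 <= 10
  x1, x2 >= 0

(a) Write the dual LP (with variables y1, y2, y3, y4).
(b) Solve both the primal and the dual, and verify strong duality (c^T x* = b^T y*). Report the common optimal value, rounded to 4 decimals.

The standard primal-dual pair for 'max c^T x s.t. A x <= b, x >= 0' is:
  Dual:  min b^T y  s.t.  A^T y >= c,  y >= 0.

So the dual LP is:
  minimize  7y1 + 4y2 + 17y3 + 10y4
  subject to:
    y1 + 3y3 + 2y4 >= 3
    y2 + y3 + 2y4 >= 2
    y1, y2, y3, y4 >= 0

Solving the primal: x* = (5, 0).
  primal value c^T x* = 15.
Solving the dual: y* = (0, 0, 0, 1.5).
  dual value b^T y* = 15.
Strong duality: c^T x* = b^T y*. Confirmed.

15


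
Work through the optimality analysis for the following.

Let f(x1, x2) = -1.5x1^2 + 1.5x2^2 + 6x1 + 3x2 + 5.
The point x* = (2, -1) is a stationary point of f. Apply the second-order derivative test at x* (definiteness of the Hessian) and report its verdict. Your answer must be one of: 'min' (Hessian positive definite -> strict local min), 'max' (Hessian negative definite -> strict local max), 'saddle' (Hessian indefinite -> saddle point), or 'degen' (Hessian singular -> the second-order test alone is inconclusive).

Compute the Hessian H = grad^2 f:
  H = [[-3, 0], [0, 3]]
Verify stationarity: grad f(x*) = H x* + g = (0, 0).
Eigenvalues of H: -3, 3.
Eigenvalues have mixed signs, so H is indefinite -> x* is a saddle point.

saddle


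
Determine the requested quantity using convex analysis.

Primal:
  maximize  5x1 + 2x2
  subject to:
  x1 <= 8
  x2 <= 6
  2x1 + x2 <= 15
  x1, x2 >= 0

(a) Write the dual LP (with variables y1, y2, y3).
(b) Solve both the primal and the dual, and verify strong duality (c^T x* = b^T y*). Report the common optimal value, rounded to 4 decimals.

The standard primal-dual pair for 'max c^T x s.t. A x <= b, x >= 0' is:
  Dual:  min b^T y  s.t.  A^T y >= c,  y >= 0.

So the dual LP is:
  minimize  8y1 + 6y2 + 15y3
  subject to:
    y1 + 2y3 >= 5
    y2 + y3 >= 2
    y1, y2, y3 >= 0

Solving the primal: x* = (7.5, 0).
  primal value c^T x* = 37.5.
Solving the dual: y* = (0, 0, 2.5).
  dual value b^T y* = 37.5.
Strong duality: c^T x* = b^T y*. Confirmed.

37.5


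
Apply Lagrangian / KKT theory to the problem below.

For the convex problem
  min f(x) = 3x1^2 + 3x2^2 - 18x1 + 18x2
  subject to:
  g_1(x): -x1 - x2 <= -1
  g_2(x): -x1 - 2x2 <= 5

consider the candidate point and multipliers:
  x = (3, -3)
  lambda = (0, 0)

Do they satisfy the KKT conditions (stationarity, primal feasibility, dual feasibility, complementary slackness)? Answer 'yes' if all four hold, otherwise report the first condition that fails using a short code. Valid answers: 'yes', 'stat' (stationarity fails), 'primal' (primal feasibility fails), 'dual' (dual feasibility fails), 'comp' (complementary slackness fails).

Gradient of f: grad f(x) = Q x + c = (0, 0)
Constraint values g_i(x) = a_i^T x - b_i:
  g_1((3, -3)) = 1
  g_2((3, -3)) = -2
Stationarity residual: grad f(x) + sum_i lambda_i a_i = (0, 0)
  -> stationarity OK
Primal feasibility (all g_i <= 0): FAILS
Dual feasibility (all lambda_i >= 0): OK
Complementary slackness (lambda_i * g_i(x) = 0 for all i): OK

Verdict: the first failing condition is primal_feasibility -> primal.

primal


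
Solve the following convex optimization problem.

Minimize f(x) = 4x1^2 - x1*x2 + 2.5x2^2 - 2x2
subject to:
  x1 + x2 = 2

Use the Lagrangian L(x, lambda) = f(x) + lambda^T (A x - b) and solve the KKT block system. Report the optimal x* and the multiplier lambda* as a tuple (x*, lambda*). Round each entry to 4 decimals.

Form the Lagrangian:
  L(x, lambda) = (1/2) x^T Q x + c^T x + lambda^T (A x - b)
Stationarity (grad_x L = 0): Q x + c + A^T lambda = 0.
Primal feasibility: A x = b.

This gives the KKT block system:
  [ Q   A^T ] [ x     ]   [-c ]
  [ A    0  ] [ lambda ] = [ b ]

Solving the linear system:
  x*      = (0.6667, 1.3333)
  lambda* = (-4)
  f(x*)   = 2.6667

x* = (0.6667, 1.3333), lambda* = (-4)


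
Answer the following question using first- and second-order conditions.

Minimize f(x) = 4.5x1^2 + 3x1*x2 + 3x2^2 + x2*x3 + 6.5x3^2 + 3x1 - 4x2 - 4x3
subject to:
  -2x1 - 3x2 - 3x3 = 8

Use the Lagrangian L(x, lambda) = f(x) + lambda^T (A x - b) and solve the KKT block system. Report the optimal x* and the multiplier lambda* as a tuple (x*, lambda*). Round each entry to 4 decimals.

Form the Lagrangian:
  L(x, lambda) = (1/2) x^T Q x + c^T x + lambda^T (A x - b)
Stationarity (grad_x L = 0): Q x + c + A^T lambda = 0.
Primal feasibility: A x = b.

This gives the KKT block system:
  [ Q   A^T ] [ x     ]   [-c ]
  [ A    0  ] [ lambda ] = [ b ]

Solving the linear system:
  x*      = (-1.0538, -1.2005, -0.7637)
  lambda* = (-5.0427)
  f(x*)   = 22.5183

x* = (-1.0538, -1.2005, -0.7637), lambda* = (-5.0427)


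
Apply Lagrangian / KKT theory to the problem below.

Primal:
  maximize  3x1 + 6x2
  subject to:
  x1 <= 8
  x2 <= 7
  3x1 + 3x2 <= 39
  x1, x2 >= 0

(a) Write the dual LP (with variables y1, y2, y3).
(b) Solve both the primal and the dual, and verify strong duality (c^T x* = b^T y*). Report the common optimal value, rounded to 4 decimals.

The standard primal-dual pair for 'max c^T x s.t. A x <= b, x >= 0' is:
  Dual:  min b^T y  s.t.  A^T y >= c,  y >= 0.

So the dual LP is:
  minimize  8y1 + 7y2 + 39y3
  subject to:
    y1 + 3y3 >= 3
    y2 + 3y3 >= 6
    y1, y2, y3 >= 0

Solving the primal: x* = (6, 7).
  primal value c^T x* = 60.
Solving the dual: y* = (0, 3, 1).
  dual value b^T y* = 60.
Strong duality: c^T x* = b^T y*. Confirmed.

60


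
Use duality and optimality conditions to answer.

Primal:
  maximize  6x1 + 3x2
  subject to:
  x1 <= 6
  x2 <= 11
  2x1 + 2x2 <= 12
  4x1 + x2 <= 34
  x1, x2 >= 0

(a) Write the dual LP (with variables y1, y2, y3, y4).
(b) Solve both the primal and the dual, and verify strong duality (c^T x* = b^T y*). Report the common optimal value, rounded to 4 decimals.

The standard primal-dual pair for 'max c^T x s.t. A x <= b, x >= 0' is:
  Dual:  min b^T y  s.t.  A^T y >= c,  y >= 0.

So the dual LP is:
  minimize  6y1 + 11y2 + 12y3 + 34y4
  subject to:
    y1 + 2y3 + 4y4 >= 6
    y2 + 2y3 + y4 >= 3
    y1, y2, y3, y4 >= 0

Solving the primal: x* = (6, 0).
  primal value c^T x* = 36.
Solving the dual: y* = (3, 0, 1.5, 0).
  dual value b^T y* = 36.
Strong duality: c^T x* = b^T y*. Confirmed.

36


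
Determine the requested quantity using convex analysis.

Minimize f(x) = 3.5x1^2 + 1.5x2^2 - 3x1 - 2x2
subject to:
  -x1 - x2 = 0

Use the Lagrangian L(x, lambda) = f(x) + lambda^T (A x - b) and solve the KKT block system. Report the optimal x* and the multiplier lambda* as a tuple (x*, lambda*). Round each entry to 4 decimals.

Form the Lagrangian:
  L(x, lambda) = (1/2) x^T Q x + c^T x + lambda^T (A x - b)
Stationarity (grad_x L = 0): Q x + c + A^T lambda = 0.
Primal feasibility: A x = b.

This gives the KKT block system:
  [ Q   A^T ] [ x     ]   [-c ]
  [ A    0  ] [ lambda ] = [ b ]

Solving the linear system:
  x*      = (0.1, -0.1)
  lambda* = (-2.3)
  f(x*)   = -0.05

x* = (0.1, -0.1), lambda* = (-2.3)


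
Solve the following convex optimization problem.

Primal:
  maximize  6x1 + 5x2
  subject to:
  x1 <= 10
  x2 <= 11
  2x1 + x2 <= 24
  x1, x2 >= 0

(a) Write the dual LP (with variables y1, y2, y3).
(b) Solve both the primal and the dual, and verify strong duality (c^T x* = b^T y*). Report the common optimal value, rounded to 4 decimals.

The standard primal-dual pair for 'max c^T x s.t. A x <= b, x >= 0' is:
  Dual:  min b^T y  s.t.  A^T y >= c,  y >= 0.

So the dual LP is:
  minimize  10y1 + 11y2 + 24y3
  subject to:
    y1 + 2y3 >= 6
    y2 + y3 >= 5
    y1, y2, y3 >= 0

Solving the primal: x* = (6.5, 11).
  primal value c^T x* = 94.
Solving the dual: y* = (0, 2, 3).
  dual value b^T y* = 94.
Strong duality: c^T x* = b^T y*. Confirmed.

94


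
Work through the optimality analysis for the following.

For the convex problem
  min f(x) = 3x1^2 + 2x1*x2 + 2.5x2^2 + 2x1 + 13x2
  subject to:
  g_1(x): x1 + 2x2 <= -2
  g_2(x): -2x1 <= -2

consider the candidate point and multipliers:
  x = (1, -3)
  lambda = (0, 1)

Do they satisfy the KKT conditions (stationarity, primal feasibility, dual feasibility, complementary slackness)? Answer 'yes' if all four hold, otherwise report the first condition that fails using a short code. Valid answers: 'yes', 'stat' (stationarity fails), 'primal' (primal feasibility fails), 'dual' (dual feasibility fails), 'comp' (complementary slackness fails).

Gradient of f: grad f(x) = Q x + c = (2, 0)
Constraint values g_i(x) = a_i^T x - b_i:
  g_1((1, -3)) = -3
  g_2((1, -3)) = 0
Stationarity residual: grad f(x) + sum_i lambda_i a_i = (0, 0)
  -> stationarity OK
Primal feasibility (all g_i <= 0): OK
Dual feasibility (all lambda_i >= 0): OK
Complementary slackness (lambda_i * g_i(x) = 0 for all i): OK

Verdict: yes, KKT holds.

yes


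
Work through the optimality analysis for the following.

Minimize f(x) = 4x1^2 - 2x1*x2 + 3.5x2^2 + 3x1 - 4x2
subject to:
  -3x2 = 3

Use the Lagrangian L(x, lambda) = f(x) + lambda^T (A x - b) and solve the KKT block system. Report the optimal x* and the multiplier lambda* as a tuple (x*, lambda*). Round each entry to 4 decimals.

Form the Lagrangian:
  L(x, lambda) = (1/2) x^T Q x + c^T x + lambda^T (A x - b)
Stationarity (grad_x L = 0): Q x + c + A^T lambda = 0.
Primal feasibility: A x = b.

This gives the KKT block system:
  [ Q   A^T ] [ x     ]   [-c ]
  [ A    0  ] [ lambda ] = [ b ]

Solving the linear system:
  x*      = (-0.625, -1)
  lambda* = (-3.25)
  f(x*)   = 5.9375

x* = (-0.625, -1), lambda* = (-3.25)


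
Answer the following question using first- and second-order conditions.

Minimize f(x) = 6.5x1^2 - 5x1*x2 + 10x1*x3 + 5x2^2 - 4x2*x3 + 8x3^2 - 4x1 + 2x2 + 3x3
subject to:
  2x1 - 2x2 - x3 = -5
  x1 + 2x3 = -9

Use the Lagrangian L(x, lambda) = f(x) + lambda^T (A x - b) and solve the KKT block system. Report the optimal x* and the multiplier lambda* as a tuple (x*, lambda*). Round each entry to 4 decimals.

Form the Lagrangian:
  L(x, lambda) = (1/2) x^T Q x + c^T x + lambda^T (A x - b)
Stationarity (grad_x L = 0): Q x + c + A^T lambda = 0.
Primal feasibility: A x = b.

This gives the KKT block system:
  [ Q   A^T ] [ x     ]   [-c ]
  [ A    0  ] [ lambda ] = [ b ]

Solving the linear system:
  x*      = (-3.6777, 0.1529, -2.6612)
  lambda* = (16.281, 46.624)
  f(x*)   = 254.0269

x* = (-3.6777, 0.1529, -2.6612), lambda* = (16.281, 46.624)


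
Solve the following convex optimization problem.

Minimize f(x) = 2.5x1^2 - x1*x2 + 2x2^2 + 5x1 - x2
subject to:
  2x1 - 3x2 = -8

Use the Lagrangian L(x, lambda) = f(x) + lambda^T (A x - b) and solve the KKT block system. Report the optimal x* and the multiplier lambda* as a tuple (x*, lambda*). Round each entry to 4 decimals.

Form the Lagrangian:
  L(x, lambda) = (1/2) x^T Q x + c^T x + lambda^T (A x - b)
Stationarity (grad_x L = 0): Q x + c + A^T lambda = 0.
Primal feasibility: A x = b.

This gives the KKT block system:
  [ Q   A^T ] [ x     ]   [-c ]
  [ A    0  ] [ lambda ] = [ b ]

Solving the linear system:
  x*      = (-1.6122, 1.5918)
  lambda* = (2.3265)
  f(x*)   = 4.4796

x* = (-1.6122, 1.5918), lambda* = (2.3265)


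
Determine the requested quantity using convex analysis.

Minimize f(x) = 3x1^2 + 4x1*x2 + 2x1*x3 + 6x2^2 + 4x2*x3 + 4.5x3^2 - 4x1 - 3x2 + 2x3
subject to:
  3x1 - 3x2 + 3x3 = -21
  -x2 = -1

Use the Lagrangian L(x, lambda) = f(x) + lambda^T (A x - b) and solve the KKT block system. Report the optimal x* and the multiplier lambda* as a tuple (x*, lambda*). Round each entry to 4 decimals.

Form the Lagrangian:
  L(x, lambda) = (1/2) x^T Q x + c^T x + lambda^T (A x - b)
Stationarity (grad_x L = 0): Q x + c + A^T lambda = 0.
Primal feasibility: A x = b.

This gives the KKT block system:
  [ Q   A^T ] [ x     ]   [-c ]
  [ A    0  ] [ lambda ] = [ b ]

Solving the linear system:
  x*      = (-3.2727, 1, -2.7273)
  lambda* = (8.3636, -40.0909)
  f(x*)   = 70.0909

x* = (-3.2727, 1, -2.7273), lambda* = (8.3636, -40.0909)


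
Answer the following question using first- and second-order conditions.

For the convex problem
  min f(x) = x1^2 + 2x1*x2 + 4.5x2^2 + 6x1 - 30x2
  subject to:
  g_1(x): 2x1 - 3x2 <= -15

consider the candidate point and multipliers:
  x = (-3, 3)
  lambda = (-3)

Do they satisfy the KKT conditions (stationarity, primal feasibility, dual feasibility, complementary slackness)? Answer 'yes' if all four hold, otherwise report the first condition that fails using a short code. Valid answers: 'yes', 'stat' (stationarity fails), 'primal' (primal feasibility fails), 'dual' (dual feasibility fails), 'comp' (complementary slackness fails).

Gradient of f: grad f(x) = Q x + c = (6, -9)
Constraint values g_i(x) = a_i^T x - b_i:
  g_1((-3, 3)) = 0
Stationarity residual: grad f(x) + sum_i lambda_i a_i = (0, 0)
  -> stationarity OK
Primal feasibility (all g_i <= 0): OK
Dual feasibility (all lambda_i >= 0): FAILS
Complementary slackness (lambda_i * g_i(x) = 0 for all i): OK

Verdict: the first failing condition is dual_feasibility -> dual.

dual


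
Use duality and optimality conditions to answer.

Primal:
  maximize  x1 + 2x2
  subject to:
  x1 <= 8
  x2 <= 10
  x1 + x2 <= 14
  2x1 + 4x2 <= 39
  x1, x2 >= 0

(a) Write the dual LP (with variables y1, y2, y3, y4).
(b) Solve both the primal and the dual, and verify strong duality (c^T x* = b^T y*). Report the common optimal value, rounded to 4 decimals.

The standard primal-dual pair for 'max c^T x s.t. A x <= b, x >= 0' is:
  Dual:  min b^T y  s.t.  A^T y >= c,  y >= 0.

So the dual LP is:
  minimize  8y1 + 10y2 + 14y3 + 39y4
  subject to:
    y1 + y3 + 2y4 >= 1
    y2 + y3 + 4y4 >= 2
    y1, y2, y3, y4 >= 0

Solving the primal: x* = (8, 5.75).
  primal value c^T x* = 19.5.
Solving the dual: y* = (0, 0, 0, 0.5).
  dual value b^T y* = 19.5.
Strong duality: c^T x* = b^T y*. Confirmed.

19.5


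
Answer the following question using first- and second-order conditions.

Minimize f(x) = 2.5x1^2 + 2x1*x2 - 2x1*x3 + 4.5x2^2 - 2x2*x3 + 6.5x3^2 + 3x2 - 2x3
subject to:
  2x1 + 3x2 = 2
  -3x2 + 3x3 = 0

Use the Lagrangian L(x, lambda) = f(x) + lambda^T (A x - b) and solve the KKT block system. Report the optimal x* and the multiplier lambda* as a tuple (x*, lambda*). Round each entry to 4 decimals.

Form the Lagrangian:
  L(x, lambda) = (1/2) x^T Q x + c^T x + lambda^T (A x - b)
Stationarity (grad_x L = 0): Q x + c + A^T lambda = 0.
Primal feasibility: A x = b.

This gives the KKT block system:
  [ Q   A^T ] [ x     ]   [-c ]
  [ A    0  ] [ lambda ] = [ b ]

Solving the linear system:
  x*      = (0.6667, 0.2222, 0.2222)
  lambda* = (-1.6667, 0.2963)
  f(x*)   = 1.7778

x* = (0.6667, 0.2222, 0.2222), lambda* = (-1.6667, 0.2963)


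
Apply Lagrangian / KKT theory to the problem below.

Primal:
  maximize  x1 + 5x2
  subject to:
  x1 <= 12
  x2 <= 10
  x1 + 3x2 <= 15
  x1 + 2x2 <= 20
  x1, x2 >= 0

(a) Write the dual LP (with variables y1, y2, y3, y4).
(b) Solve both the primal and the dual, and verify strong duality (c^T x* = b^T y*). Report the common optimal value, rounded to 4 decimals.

The standard primal-dual pair for 'max c^T x s.t. A x <= b, x >= 0' is:
  Dual:  min b^T y  s.t.  A^T y >= c,  y >= 0.

So the dual LP is:
  minimize  12y1 + 10y2 + 15y3 + 20y4
  subject to:
    y1 + y3 + y4 >= 1
    y2 + 3y3 + 2y4 >= 5
    y1, y2, y3, y4 >= 0

Solving the primal: x* = (0, 5).
  primal value c^T x* = 25.
Solving the dual: y* = (0, 0, 1.6667, 0).
  dual value b^T y* = 25.
Strong duality: c^T x* = b^T y*. Confirmed.

25


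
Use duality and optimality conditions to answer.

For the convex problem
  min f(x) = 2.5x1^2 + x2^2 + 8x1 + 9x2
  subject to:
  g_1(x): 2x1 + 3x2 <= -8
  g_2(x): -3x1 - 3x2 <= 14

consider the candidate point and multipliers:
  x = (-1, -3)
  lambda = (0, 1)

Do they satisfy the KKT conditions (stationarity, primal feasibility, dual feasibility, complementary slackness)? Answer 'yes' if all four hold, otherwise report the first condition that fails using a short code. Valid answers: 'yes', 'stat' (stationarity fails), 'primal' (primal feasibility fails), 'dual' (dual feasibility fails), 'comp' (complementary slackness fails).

Gradient of f: grad f(x) = Q x + c = (3, 3)
Constraint values g_i(x) = a_i^T x - b_i:
  g_1((-1, -3)) = -3
  g_2((-1, -3)) = -2
Stationarity residual: grad f(x) + sum_i lambda_i a_i = (0, 0)
  -> stationarity OK
Primal feasibility (all g_i <= 0): OK
Dual feasibility (all lambda_i >= 0): OK
Complementary slackness (lambda_i * g_i(x) = 0 for all i): FAILS

Verdict: the first failing condition is complementary_slackness -> comp.

comp


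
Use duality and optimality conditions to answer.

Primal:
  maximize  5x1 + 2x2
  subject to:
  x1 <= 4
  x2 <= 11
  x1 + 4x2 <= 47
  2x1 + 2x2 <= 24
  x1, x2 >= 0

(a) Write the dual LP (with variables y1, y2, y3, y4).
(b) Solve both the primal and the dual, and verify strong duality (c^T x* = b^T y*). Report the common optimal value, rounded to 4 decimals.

The standard primal-dual pair for 'max c^T x s.t. A x <= b, x >= 0' is:
  Dual:  min b^T y  s.t.  A^T y >= c,  y >= 0.

So the dual LP is:
  minimize  4y1 + 11y2 + 47y3 + 24y4
  subject to:
    y1 + y3 + 2y4 >= 5
    y2 + 4y3 + 2y4 >= 2
    y1, y2, y3, y4 >= 0

Solving the primal: x* = (4, 8).
  primal value c^T x* = 36.
Solving the dual: y* = (3, 0, 0, 1).
  dual value b^T y* = 36.
Strong duality: c^T x* = b^T y*. Confirmed.

36


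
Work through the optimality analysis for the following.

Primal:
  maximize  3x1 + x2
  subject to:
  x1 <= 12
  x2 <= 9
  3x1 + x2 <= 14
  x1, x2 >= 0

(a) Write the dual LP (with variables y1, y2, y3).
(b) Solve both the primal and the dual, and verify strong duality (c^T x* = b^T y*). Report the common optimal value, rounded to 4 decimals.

The standard primal-dual pair for 'max c^T x s.t. A x <= b, x >= 0' is:
  Dual:  min b^T y  s.t.  A^T y >= c,  y >= 0.

So the dual LP is:
  minimize  12y1 + 9y2 + 14y3
  subject to:
    y1 + 3y3 >= 3
    y2 + y3 >= 1
    y1, y2, y3 >= 0

Solving the primal: x* = (4.6667, 0).
  primal value c^T x* = 14.
Solving the dual: y* = (0, 0, 1).
  dual value b^T y* = 14.
Strong duality: c^T x* = b^T y*. Confirmed.

14


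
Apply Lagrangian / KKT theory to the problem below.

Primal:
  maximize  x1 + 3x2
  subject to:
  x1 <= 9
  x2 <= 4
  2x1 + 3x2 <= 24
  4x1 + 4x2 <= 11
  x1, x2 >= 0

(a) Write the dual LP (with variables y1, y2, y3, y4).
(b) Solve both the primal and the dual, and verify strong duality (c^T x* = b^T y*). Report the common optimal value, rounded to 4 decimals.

The standard primal-dual pair for 'max c^T x s.t. A x <= b, x >= 0' is:
  Dual:  min b^T y  s.t.  A^T y >= c,  y >= 0.

So the dual LP is:
  minimize  9y1 + 4y2 + 24y3 + 11y4
  subject to:
    y1 + 2y3 + 4y4 >= 1
    y2 + 3y3 + 4y4 >= 3
    y1, y2, y3, y4 >= 0

Solving the primal: x* = (0, 2.75).
  primal value c^T x* = 8.25.
Solving the dual: y* = (0, 0, 0, 0.75).
  dual value b^T y* = 8.25.
Strong duality: c^T x* = b^T y*. Confirmed.

8.25


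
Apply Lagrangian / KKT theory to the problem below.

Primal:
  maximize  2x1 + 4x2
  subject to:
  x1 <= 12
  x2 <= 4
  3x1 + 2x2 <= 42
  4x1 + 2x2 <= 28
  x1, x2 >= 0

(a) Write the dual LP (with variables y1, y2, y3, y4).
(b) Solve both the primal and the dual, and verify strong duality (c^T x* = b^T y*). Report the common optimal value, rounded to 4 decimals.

The standard primal-dual pair for 'max c^T x s.t. A x <= b, x >= 0' is:
  Dual:  min b^T y  s.t.  A^T y >= c,  y >= 0.

So the dual LP is:
  minimize  12y1 + 4y2 + 42y3 + 28y4
  subject to:
    y1 + 3y3 + 4y4 >= 2
    y2 + 2y3 + 2y4 >= 4
    y1, y2, y3, y4 >= 0

Solving the primal: x* = (5, 4).
  primal value c^T x* = 26.
Solving the dual: y* = (0, 3, 0, 0.5).
  dual value b^T y* = 26.
Strong duality: c^T x* = b^T y*. Confirmed.

26


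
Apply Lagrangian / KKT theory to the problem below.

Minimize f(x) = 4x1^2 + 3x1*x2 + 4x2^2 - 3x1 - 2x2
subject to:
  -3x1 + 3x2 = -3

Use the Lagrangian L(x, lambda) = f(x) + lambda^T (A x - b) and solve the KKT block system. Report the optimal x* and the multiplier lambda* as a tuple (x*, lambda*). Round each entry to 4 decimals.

Form the Lagrangian:
  L(x, lambda) = (1/2) x^T Q x + c^T x + lambda^T (A x - b)
Stationarity (grad_x L = 0): Q x + c + A^T lambda = 0.
Primal feasibility: A x = b.

This gives the KKT block system:
  [ Q   A^T ] [ x     ]   [-c ]
  [ A    0  ] [ lambda ] = [ b ]

Solving the linear system:
  x*      = (0.7273, -0.2727)
  lambda* = (0.6667)
  f(x*)   = 0.1818

x* = (0.7273, -0.2727), lambda* = (0.6667)


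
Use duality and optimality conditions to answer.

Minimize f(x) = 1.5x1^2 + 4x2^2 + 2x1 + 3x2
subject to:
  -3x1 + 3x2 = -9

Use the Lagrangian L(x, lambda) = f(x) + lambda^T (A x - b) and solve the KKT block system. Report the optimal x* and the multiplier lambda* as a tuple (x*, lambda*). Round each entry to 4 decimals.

Form the Lagrangian:
  L(x, lambda) = (1/2) x^T Q x + c^T x + lambda^T (A x - b)
Stationarity (grad_x L = 0): Q x + c + A^T lambda = 0.
Primal feasibility: A x = b.

This gives the KKT block system:
  [ Q   A^T ] [ x     ]   [-c ]
  [ A    0  ] [ lambda ] = [ b ]

Solving the linear system:
  x*      = (1.7273, -1.2727)
  lambda* = (2.3939)
  f(x*)   = 10.5909

x* = (1.7273, -1.2727), lambda* = (2.3939)


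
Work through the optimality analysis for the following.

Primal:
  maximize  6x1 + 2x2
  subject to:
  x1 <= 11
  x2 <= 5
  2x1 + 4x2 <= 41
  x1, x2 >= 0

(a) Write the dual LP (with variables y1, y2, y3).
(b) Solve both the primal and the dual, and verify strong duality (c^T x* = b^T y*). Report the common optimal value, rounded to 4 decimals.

The standard primal-dual pair for 'max c^T x s.t. A x <= b, x >= 0' is:
  Dual:  min b^T y  s.t.  A^T y >= c,  y >= 0.

So the dual LP is:
  minimize  11y1 + 5y2 + 41y3
  subject to:
    y1 + 2y3 >= 6
    y2 + 4y3 >= 2
    y1, y2, y3 >= 0

Solving the primal: x* = (11, 4.75).
  primal value c^T x* = 75.5.
Solving the dual: y* = (5, 0, 0.5).
  dual value b^T y* = 75.5.
Strong duality: c^T x* = b^T y*. Confirmed.

75.5


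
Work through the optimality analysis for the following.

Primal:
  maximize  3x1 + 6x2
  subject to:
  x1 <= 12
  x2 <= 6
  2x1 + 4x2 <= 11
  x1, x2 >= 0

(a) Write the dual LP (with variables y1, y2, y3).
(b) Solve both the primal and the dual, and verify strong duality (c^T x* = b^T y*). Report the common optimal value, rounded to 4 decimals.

The standard primal-dual pair for 'max c^T x s.t. A x <= b, x >= 0' is:
  Dual:  min b^T y  s.t.  A^T y >= c,  y >= 0.

So the dual LP is:
  minimize  12y1 + 6y2 + 11y3
  subject to:
    y1 + 2y3 >= 3
    y2 + 4y3 >= 6
    y1, y2, y3 >= 0

Solving the primal: x* = (5.5, 0).
  primal value c^T x* = 16.5.
Solving the dual: y* = (0, 0, 1.5).
  dual value b^T y* = 16.5.
Strong duality: c^T x* = b^T y*. Confirmed.

16.5


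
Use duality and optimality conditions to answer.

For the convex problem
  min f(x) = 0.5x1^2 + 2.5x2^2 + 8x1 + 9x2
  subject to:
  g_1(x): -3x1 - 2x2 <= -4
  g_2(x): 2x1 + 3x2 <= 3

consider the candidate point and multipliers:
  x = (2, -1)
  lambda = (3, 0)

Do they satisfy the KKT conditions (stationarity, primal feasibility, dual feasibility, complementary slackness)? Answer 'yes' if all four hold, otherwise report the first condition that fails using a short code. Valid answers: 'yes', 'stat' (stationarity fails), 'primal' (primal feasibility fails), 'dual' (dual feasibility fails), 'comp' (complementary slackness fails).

Gradient of f: grad f(x) = Q x + c = (10, 4)
Constraint values g_i(x) = a_i^T x - b_i:
  g_1((2, -1)) = 0
  g_2((2, -1)) = -2
Stationarity residual: grad f(x) + sum_i lambda_i a_i = (1, -2)
  -> stationarity FAILS
Primal feasibility (all g_i <= 0): OK
Dual feasibility (all lambda_i >= 0): OK
Complementary slackness (lambda_i * g_i(x) = 0 for all i): OK

Verdict: the first failing condition is stationarity -> stat.

stat
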